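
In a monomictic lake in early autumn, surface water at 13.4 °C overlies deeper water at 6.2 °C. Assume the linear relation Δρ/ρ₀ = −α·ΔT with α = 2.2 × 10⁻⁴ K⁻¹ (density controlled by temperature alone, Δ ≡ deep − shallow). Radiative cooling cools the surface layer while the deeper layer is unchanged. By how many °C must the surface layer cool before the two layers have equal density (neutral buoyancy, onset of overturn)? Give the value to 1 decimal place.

With temperature the only control, equal density requires T_surf′ = T_deep.
T_surf′ = 6.2 °C.
Cooling required: 13.4 − 6.2 = 7.2 °C.

7.2 °C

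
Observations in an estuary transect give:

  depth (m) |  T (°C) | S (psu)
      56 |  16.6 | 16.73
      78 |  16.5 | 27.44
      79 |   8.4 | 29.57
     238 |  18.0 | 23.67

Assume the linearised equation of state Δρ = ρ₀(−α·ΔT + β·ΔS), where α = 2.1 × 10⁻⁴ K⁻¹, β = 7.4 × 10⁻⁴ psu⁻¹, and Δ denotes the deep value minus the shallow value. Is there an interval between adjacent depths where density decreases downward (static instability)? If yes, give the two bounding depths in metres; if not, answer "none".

Evaluate Δρ/ρ₀ = −αΔT + βΔS across each adjacent pair:
  56–78 m: −αΔT+βΔS = −(2.1 × 10⁻⁴)(-0.1)+(7.4 × 10⁻⁴)(+10.71) = 7.9 × 10⁻³ → stable
  78–79 m: −αΔT+βΔS = −(2.1 × 10⁻⁴)(-8.1)+(7.4 × 10⁻⁴)(+2.13) = 3.3 × 10⁻³ → stable
  79–238 m: −αΔT+βΔS = −(2.1 × 10⁻⁴)(+9.6)+(7.4 × 10⁻⁴)(-5.90) = -6.4 × 10⁻³ → UNSTABLE
The 79–238 m interval has Δρ < 0: lighter water underlies denser water.

79–238 m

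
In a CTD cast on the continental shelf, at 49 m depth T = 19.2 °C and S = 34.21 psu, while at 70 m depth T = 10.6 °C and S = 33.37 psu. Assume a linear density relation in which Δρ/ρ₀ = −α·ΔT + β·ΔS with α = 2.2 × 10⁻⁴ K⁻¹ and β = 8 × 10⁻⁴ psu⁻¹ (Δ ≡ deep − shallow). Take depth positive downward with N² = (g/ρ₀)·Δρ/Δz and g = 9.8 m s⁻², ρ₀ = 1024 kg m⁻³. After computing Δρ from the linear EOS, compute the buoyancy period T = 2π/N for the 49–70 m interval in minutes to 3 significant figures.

ΔT = -8.6 K, ΔS = -0.84 psu (deep − shallow).
Δρ/ρ₀ = −αΔT + βΔS = 1.892 × 10⁻³ − 6.72 × 10⁻⁴ = 1.22 × 10⁻³, so Δρ ≈ 1.249 kg m⁻³.
N² = (g/ρ₀)·Δρ/Δz = g·(Δρ/ρ₀)/Δz = 9.8 × 1.22 × 10⁻³ / 21 = 5.6933 × 10⁻⁴ s⁻².
N = √(5.6933 × 10⁻⁴) = 0.023861 rad s⁻¹ → T = 2π/N = 263.32 s = 4.3887 min ≈ 4.39 min.

4.39 min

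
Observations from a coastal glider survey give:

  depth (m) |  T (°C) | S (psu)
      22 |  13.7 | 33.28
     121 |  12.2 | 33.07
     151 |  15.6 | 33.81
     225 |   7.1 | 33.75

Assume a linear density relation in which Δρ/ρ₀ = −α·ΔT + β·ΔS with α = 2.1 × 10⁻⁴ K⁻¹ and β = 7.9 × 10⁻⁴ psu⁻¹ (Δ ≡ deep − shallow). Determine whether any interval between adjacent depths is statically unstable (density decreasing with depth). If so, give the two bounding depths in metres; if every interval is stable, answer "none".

121–151 m

Evaluate Δρ/ρ₀ = −αΔT + βΔS across each adjacent pair:
  22–121 m: −αΔT+βΔS = −(2.1 × 10⁻⁴)(-1.5)+(7.9 × 10⁻⁴)(-0.21) = 1.5 × 10⁻⁴ → stable
  121–151 m: −αΔT+βΔS = −(2.1 × 10⁻⁴)(+3.4)+(7.9 × 10⁻⁴)(+0.74) = -1.3 × 10⁻⁴ → UNSTABLE
  151–225 m: −αΔT+βΔS = −(2.1 × 10⁻⁴)(-8.5)+(7.9 × 10⁻⁴)(-0.06) = 1.7 × 10⁻³ → stable
The 121–151 m interval has Δρ < 0: lighter water underlies denser water.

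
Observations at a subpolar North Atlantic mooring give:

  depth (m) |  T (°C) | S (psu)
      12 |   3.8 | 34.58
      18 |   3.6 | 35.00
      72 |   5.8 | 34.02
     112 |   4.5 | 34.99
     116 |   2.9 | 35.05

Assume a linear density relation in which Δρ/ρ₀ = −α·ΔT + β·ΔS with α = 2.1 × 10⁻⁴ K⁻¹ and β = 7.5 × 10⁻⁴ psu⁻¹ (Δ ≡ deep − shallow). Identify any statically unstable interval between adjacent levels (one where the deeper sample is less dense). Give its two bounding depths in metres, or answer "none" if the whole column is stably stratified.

18–72 m

Evaluate Δρ/ρ₀ = −αΔT + βΔS across each adjacent pair:
  12–18 m: −αΔT+βΔS = −(2.1 × 10⁻⁴)(-0.2)+(7.5 × 10⁻⁴)(+0.42) = 3.6 × 10⁻⁴ → stable
  18–72 m: −αΔT+βΔS = −(2.1 × 10⁻⁴)(+2.2)+(7.5 × 10⁻⁴)(-0.98) = -1.2 × 10⁻³ → UNSTABLE
  72–112 m: −αΔT+βΔS = −(2.1 × 10⁻⁴)(-1.3)+(7.5 × 10⁻⁴)(+0.97) = 1.0 × 10⁻³ → stable
  112–116 m: −αΔT+βΔS = −(2.1 × 10⁻⁴)(-1.6)+(7.5 × 10⁻⁴)(+0.06) = 3.8 × 10⁻⁴ → stable
The 18–72 m interval has Δρ < 0: lighter water underlies denser water.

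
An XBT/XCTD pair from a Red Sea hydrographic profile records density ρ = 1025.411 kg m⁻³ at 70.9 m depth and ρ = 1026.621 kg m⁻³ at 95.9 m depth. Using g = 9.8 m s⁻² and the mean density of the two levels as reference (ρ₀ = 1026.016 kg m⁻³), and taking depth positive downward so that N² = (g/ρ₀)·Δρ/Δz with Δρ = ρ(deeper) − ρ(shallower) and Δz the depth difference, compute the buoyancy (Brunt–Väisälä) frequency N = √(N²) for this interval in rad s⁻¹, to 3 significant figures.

Δρ = 1026.621 − 1025.411 = 1.210 kg m⁻³ over Δz = 95.9 − 70.9 = 25 m.
N² = (9.8/1026.016) × (1.210/25) = 4.6229 × 10⁻⁴ s⁻².
N = √(4.6229 × 10⁻⁴) = 0.021501 rad s⁻¹ ≈ 0.0215 rad s⁻¹.
N² > 0, so the interval is statically stable.

0.0215 rad s⁻¹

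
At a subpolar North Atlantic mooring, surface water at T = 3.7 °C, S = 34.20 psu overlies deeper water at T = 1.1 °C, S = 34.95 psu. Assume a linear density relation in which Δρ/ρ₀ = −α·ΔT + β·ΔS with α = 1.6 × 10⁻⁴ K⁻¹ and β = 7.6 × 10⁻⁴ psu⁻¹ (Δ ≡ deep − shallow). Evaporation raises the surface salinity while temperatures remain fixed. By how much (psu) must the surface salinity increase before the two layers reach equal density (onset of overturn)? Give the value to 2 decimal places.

1.30 psu

Neutral buoyancy requires −α(T_deep − T_surf) + β(S_deep − S_surf′) = 0.
S_surf′ = S_deep − (α/β)·ΔT = 34.95 − (1.6 × 10⁻⁴/7.6 × 10⁻⁴)·(-2.6) = 35.4974 psu.
Increase required: 35.4974 − 34.20 = 1.2974 psu.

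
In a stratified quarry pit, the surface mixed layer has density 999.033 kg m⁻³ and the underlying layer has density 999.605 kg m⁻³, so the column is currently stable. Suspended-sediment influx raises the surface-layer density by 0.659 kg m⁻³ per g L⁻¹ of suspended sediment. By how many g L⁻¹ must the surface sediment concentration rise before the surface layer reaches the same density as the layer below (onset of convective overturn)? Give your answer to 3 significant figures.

Density deficit of the surface layer: 999.605 − 999.033 = 0.572 kg m⁻³.
Required change = 0.572 / 0.659 = 0.868 g L⁻¹.

0.868 g L⁻¹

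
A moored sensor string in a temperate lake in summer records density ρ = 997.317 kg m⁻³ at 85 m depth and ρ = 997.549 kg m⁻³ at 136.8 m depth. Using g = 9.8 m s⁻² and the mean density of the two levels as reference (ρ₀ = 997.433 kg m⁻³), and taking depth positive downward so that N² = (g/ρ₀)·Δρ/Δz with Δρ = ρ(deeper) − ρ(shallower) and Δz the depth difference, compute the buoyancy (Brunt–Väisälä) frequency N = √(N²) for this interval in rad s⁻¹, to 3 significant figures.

Δρ = 997.549 − 997.317 = 0.232 kg m⁻³ over Δz = 136.8 − 85 = 51.8 m.
N² = (9.8/997.433) × (0.232/51.8) = 4.4005 × 10⁻⁵ s⁻².
N = √(4.4005 × 10⁻⁵) = 6.6336 × 10⁻³ rad s⁻¹ ≈ 6.63 × 10⁻³ rad s⁻¹.

6.63 × 10⁻³ rad s⁻¹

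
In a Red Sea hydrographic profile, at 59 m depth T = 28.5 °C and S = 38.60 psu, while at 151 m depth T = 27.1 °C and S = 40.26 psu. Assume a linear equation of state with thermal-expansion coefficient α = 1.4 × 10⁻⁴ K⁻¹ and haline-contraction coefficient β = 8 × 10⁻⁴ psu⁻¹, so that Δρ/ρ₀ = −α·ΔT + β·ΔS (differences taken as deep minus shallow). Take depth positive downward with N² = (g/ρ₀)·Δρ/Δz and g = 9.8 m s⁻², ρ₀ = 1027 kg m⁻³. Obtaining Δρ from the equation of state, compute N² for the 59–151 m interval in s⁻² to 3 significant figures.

ΔT = -1.4 K, ΔS = +1.66 psu (deep − shallow).
Δρ/ρ₀ = −αΔT + βΔS = 1.96 × 10⁻⁴ + 1.328 × 10⁻³ = 1.524 × 10⁻³, so Δρ ≈ 1.565 kg m⁻³.
N² = (g/ρ₀)·Δρ/Δz = g·(Δρ/ρ₀)/Δz = 9.8 × 1.524 × 10⁻³ / 92 = 1.6234 × 10⁻⁴ s⁻² ≈ 1.62 × 10⁻⁴ s⁻².

1.62 × 10⁻⁴ s⁻²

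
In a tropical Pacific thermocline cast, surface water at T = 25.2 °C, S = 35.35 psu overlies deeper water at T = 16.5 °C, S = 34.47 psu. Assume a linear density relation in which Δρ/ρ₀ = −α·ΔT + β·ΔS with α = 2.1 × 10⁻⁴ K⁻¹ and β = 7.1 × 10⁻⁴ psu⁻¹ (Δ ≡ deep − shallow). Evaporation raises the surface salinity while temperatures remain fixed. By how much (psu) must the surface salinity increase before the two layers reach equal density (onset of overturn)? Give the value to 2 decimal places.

Neutral buoyancy requires −α(T_deep − T_surf) + β(S_deep − S_surf′) = 0.
S_surf′ = S_deep − (α/β)·ΔT = 34.47 − (2.1 × 10⁻⁴/7.1 × 10⁻⁴)·(-8.7) = 37.0432 psu.
Increase required: 37.0432 − 35.35 = 1.6932 psu.

1.69 psu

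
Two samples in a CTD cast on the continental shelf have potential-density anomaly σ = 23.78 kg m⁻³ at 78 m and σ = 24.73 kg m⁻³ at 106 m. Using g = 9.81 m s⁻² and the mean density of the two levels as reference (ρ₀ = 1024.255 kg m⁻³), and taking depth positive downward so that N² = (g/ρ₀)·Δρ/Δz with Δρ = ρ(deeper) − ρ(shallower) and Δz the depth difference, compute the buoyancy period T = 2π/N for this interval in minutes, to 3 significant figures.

5.81 min

Δρ = 1024.73 − 1023.78 = 0.95 kg m⁻³ over Δz = 106 − 78 = 28 m.
N² = (9.81/1024.255) × (0.95/28) = 3.2496 × 10⁻⁴ s⁻².
N = √(3.2496 × 10⁻⁴) = 0.018027 rad s⁻¹, so T = 2π/N = 348.54 s = 5.8090 min ≈ 5.81 min.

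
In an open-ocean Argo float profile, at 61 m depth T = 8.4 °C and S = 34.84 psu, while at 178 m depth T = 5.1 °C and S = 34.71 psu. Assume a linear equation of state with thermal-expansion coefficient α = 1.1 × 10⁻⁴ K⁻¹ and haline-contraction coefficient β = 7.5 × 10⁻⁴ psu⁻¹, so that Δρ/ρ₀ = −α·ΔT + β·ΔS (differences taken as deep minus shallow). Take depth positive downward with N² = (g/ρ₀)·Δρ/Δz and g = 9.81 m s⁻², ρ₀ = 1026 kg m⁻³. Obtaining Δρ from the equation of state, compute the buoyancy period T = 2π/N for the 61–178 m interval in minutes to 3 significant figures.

ΔT = -3.3 K, ΔS = -0.13 psu (deep − shallow).
Δρ/ρ₀ = −αΔT + βΔS = 3.63 × 10⁻⁴ − 9.75 × 10⁻⁵ = 2.655 × 10⁻⁴, so Δρ ≈ 0.2724 kg m⁻³.
N² = (g/ρ₀)·Δρ/Δz = g·(Δρ/ρ₀)/Δz = 9.81 × 2.655 × 10⁻⁴ / 117 = 2.2261 × 10⁻⁵ s⁻².
N = √(2.2261 × 10⁻⁵) = 4.7182 × 10⁻³ rad s⁻¹ → T = 2π/N = 1.3317 × 10³ s = 22.195 min ≈ 22.2 min.

22.2 min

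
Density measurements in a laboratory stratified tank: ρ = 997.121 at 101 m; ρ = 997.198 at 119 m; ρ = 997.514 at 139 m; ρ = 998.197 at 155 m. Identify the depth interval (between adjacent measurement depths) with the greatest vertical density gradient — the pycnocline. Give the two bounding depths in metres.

139–155 m

Compute the density gradient over each adjacent pair:
  101–119 m: Δρ/Δz = 0.077/18 = 4.3 × 10⁻³ kg m⁻⁴
  119–139 m: Δρ/Δz = 0.316/20 = 0.016 kg m⁻⁴
  139–155 m: Δρ/Δz = 0.683/16 = 0.043 kg m⁻⁴
The largest gradient is in the 139–155 m interval — the pycnocline.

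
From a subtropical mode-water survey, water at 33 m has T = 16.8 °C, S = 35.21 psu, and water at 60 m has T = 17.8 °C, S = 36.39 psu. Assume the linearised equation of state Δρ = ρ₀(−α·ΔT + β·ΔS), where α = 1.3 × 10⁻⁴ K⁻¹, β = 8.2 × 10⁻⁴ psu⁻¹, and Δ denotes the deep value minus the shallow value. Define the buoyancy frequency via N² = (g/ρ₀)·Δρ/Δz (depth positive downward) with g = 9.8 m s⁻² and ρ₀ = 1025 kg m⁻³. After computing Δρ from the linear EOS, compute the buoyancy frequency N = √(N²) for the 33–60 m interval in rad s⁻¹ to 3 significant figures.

0.0174 rad s⁻¹

ΔT = +1.0 K, ΔS = +1.18 psu (deep − shallow).
Δρ/ρ₀ = −αΔT + βΔS = -1.30 × 10⁻⁴ + 9.676 × 10⁻⁴ = 8.376 × 10⁻⁴, so Δρ ≈ 0.8585 kg m⁻³.
N² = (g/ρ₀)·Δρ/Δz = g·(Δρ/ρ₀)/Δz = 9.8 × 8.376 × 10⁻⁴ / 27 = 3.0402 × 10⁻⁴ s⁻².
N = √(3.0402 × 10⁻⁴) = 0.017436 rad s⁻¹ ≈ 0.0174 rad s⁻¹.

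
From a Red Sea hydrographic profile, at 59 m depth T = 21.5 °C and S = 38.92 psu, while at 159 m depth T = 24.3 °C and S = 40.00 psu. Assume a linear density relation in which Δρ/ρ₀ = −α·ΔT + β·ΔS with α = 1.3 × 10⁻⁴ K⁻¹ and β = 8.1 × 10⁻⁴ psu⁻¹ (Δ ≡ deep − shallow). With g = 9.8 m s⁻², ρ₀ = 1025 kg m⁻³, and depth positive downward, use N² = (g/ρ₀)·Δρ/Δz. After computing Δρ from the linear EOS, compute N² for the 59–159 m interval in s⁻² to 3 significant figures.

5.01 × 10⁻⁵ s⁻²

ΔT = +2.8 K, ΔS = +1.08 psu (deep − shallow).
Δρ/ρ₀ = −αΔT + βΔS = -3.64 × 10⁻⁴ + 8.748 × 10⁻⁴ = 5.108 × 10⁻⁴, so Δρ ≈ 0.5236 kg m⁻³.
N² = (g/ρ₀)·Δρ/Δz = g·(Δρ/ρ₀)/Δz = 9.8 × 5.108 × 10⁻⁴ / 100 = 5.0058 × 10⁻⁵ s⁻² ≈ 5.01 × 10⁻⁵ s⁻².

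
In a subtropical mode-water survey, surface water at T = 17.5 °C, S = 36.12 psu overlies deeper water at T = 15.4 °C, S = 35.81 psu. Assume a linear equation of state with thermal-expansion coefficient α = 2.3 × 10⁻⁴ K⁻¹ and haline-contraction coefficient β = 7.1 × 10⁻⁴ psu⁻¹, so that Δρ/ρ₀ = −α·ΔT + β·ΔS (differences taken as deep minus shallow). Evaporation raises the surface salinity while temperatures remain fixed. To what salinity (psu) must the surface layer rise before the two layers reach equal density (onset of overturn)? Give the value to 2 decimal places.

36.49 psu

Neutral buoyancy requires −α(T_deep − T_surf) + β(S_deep − S_surf′) = 0.
S_surf′ = S_deep − (α/β)·ΔT = 35.81 − (2.3 × 10⁻⁴/7.1 × 10⁻⁴)·(-2.1) = 36.4903 psu.
Increase required: 36.4903 − 36.12 = 0.3703 psu.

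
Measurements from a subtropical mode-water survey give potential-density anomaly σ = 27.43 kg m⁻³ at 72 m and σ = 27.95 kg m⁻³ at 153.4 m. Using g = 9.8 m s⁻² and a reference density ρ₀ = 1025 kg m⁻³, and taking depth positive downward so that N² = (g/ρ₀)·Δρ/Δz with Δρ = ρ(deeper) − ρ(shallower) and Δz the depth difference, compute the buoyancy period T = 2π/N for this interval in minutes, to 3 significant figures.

13.4 min

Δρ = 1027.95 − 1027.43 = 0.52 kg m⁻³ over Δz = 153.4 − 72 = 81.4 m.
N² = (9.8/1025) × (0.52/81.4) = 6.1077 × 10⁻⁵ s⁻².
N = √(6.1077 × 10⁻⁵) = 7.8152 × 10⁻³ rad s⁻¹, so T = 2π/N = 803.97 s = 13.399 min ≈ 13.4 min.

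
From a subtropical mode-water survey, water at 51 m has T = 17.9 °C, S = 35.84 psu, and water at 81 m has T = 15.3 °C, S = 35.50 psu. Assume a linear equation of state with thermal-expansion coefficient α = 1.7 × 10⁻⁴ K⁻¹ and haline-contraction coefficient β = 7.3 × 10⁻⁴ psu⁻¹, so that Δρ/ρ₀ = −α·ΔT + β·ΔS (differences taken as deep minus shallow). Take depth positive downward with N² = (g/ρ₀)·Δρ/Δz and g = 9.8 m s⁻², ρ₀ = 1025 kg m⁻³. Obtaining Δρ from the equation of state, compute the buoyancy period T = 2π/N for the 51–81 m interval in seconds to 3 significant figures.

ΔT = -2.6 K, ΔS = -0.34 psu (deep − shallow).
Δρ/ρ₀ = −αΔT + βΔS = 4.42 × 10⁻⁴ − 2.482 × 10⁻⁴ = 1.938 × 10⁻⁴, so Δρ ≈ 0.1986 kg m⁻³.
N² = (g/ρ₀)·Δρ/Δz = g·(Δρ/ρ₀)/Δz = 9.8 × 1.938 × 10⁻⁴ / 30 = 6.3308 × 10⁻⁵ s⁻².
N = √(6.3308 × 10⁻⁵) = 7.9566 × 10⁻³ rad s⁻¹ → T = 2π/N = 789.68 s ≈ 790 s.

790 s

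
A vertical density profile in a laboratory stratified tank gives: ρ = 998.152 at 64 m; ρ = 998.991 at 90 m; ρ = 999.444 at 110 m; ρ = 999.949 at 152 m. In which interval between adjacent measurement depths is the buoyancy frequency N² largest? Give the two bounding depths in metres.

Compute the density gradient over each adjacent pair:
  64–90 m: Δρ/Δz = 0.839/26 = 0.032 kg m⁻⁴
  90–110 m: Δρ/Δz = 0.453/20 = 0.023 kg m⁻⁴
  110–152 m: Δρ/Δz = 0.505/42 = 0.012 kg m⁻⁴
The largest gradient is in the 64–90 m interval — the pycnocline.

64–90 m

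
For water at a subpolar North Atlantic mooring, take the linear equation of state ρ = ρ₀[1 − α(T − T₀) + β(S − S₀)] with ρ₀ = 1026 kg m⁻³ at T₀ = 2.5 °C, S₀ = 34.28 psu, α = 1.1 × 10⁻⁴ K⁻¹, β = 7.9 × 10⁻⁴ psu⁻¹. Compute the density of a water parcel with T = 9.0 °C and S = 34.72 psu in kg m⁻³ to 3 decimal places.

1025.623 kg m⁻³

T − T₀ = +6.5 K, S − S₀ = +0.44 psu.
Bracket = 1 − α·(+6.5) + β·(+0.44) = 1 + (-3.674 × 10⁻⁴) = 0.9996326.
ρ = 1026 × 0.9996326 = 1025.623 kg m⁻³.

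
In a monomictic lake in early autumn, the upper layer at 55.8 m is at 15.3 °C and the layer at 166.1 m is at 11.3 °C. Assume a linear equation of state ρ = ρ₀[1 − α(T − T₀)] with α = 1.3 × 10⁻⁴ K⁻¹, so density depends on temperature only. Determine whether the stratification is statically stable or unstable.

stable

ΔT = 11.3 − 15.3 = -4.0 K, so Δρ/ρ₀ = −αΔT = 5.20 × 10⁻⁴.
Δρ/ρ₀ > 0, so Δρ > 0: deeper water is denser → statically stable.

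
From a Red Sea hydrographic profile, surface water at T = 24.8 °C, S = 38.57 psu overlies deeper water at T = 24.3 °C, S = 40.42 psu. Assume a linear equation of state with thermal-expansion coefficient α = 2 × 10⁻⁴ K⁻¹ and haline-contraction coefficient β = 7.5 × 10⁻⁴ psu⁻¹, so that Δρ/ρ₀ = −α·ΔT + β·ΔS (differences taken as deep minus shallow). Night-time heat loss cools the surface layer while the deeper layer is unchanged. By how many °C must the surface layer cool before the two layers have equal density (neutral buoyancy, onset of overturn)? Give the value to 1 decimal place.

7.4 °C

Neutral buoyancy requires Δρ = 0, i.e. −α(T_deep − T_surf′) + β(S_deep − S_surf) = 0.
T_surf′ = T_deep − (β/α)·ΔS = 24.3 − (7.5 × 10⁻⁴/2 × 10⁻⁴)·(+1.85) = 17.363 °C.
Cooling required: 24.8 − (17.363) = 7.437 °C.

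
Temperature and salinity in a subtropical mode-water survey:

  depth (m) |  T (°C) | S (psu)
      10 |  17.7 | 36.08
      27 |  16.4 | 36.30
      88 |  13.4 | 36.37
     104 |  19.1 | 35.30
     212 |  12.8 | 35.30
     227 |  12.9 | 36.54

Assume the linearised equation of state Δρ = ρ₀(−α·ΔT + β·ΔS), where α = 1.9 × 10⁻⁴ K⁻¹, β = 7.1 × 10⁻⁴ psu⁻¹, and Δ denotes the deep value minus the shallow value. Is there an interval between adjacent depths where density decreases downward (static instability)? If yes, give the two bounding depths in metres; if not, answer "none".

88–104 m

Evaluate Δρ/ρ₀ = −αΔT + βΔS across each adjacent pair:
  10–27 m: −αΔT+βΔS = −(1.9 × 10⁻⁴)(-1.3)+(7.1 × 10⁻⁴)(+0.22) = 4.0 × 10⁻⁴ → stable
  27–88 m: −αΔT+βΔS = −(1.9 × 10⁻⁴)(-3.0)+(7.1 × 10⁻⁴)(+0.07) = 6.2 × 10⁻⁴ → stable
  88–104 m: −αΔT+βΔS = −(1.9 × 10⁻⁴)(+5.7)+(7.1 × 10⁻⁴)(-1.07) = -1.8 × 10⁻³ → UNSTABLE
  104–212 m: −αΔT+βΔS = −(1.9 × 10⁻⁴)(-6.3)+(7.1 × 10⁻⁴)(+0.00) = 1.2 × 10⁻³ → stable
  212–227 m: −αΔT+βΔS = −(1.9 × 10⁻⁴)(+0.1)+(7.1 × 10⁻⁴)(+1.24) = 8.6 × 10⁻⁴ → stable
The 88–104 m interval has Δρ < 0: lighter water underlies denser water.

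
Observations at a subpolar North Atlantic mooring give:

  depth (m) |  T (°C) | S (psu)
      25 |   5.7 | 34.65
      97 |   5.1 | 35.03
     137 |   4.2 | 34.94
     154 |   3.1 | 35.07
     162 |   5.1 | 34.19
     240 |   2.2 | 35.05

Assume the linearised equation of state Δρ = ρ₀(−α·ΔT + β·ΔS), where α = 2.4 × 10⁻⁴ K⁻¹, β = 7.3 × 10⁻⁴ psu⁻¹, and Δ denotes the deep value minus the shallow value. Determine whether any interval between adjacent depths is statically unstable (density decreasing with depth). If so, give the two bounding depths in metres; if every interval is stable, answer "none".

154–162 m

Evaluate Δρ/ρ₀ = −αΔT + βΔS across each adjacent pair:
  25–97 m: −αΔT+βΔS = −(2.4 × 10⁻⁴)(-0.6)+(7.3 × 10⁻⁴)(+0.38) = 4.2 × 10⁻⁴ → stable
  97–137 m: −αΔT+βΔS = −(2.4 × 10⁻⁴)(-0.9)+(7.3 × 10⁻⁴)(-0.09) = 1.5 × 10⁻⁴ → stable
  137–154 m: −αΔT+βΔS = −(2.4 × 10⁻⁴)(-1.1)+(7.3 × 10⁻⁴)(+0.13) = 3.6 × 10⁻⁴ → stable
  154–162 m: −αΔT+βΔS = −(2.4 × 10⁻⁴)(+2.0)+(7.3 × 10⁻⁴)(-0.88) = -1.1 × 10⁻³ → UNSTABLE
  162–240 m: −αΔT+βΔS = −(2.4 × 10⁻⁴)(-2.9)+(7.3 × 10⁻⁴)(+0.86) = 1.3 × 10⁻³ → stable
The 154–162 m interval has Δρ < 0: lighter water underlies denser water.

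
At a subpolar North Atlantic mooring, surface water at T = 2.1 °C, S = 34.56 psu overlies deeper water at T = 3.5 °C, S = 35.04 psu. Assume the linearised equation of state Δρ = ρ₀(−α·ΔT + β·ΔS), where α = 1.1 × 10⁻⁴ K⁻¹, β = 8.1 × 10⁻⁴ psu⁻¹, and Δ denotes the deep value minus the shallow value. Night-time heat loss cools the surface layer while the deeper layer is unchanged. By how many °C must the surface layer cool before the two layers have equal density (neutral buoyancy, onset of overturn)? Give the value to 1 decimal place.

2.1 °C

Neutral buoyancy requires Δρ = 0, i.e. −α(T_deep − T_surf′) + β(S_deep − S_surf) = 0.
T_surf′ = T_deep − (β/α)·ΔS = 3.5 − (8.1 × 10⁻⁴/1.1 × 10⁻⁴)·(+0.48) = -0.035 °C.
Cooling required: 2.1 − (-0.035) = 2.135 °C.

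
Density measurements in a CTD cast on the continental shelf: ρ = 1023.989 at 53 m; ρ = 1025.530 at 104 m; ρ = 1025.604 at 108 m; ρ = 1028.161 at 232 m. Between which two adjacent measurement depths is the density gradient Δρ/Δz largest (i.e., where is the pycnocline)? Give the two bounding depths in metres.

53–104 m

Compute the density gradient over each adjacent pair:
  53–104 m: Δρ/Δz = 1.541/51 = 0.030 kg m⁻⁴
  104–108 m: Δρ/Δz = 0.074/4 = 0.018 kg m⁻⁴
  108–232 m: Δρ/Δz = 2.557/124 = 0.021 kg m⁻⁴
The largest gradient is in the 53–104 m interval — the pycnocline.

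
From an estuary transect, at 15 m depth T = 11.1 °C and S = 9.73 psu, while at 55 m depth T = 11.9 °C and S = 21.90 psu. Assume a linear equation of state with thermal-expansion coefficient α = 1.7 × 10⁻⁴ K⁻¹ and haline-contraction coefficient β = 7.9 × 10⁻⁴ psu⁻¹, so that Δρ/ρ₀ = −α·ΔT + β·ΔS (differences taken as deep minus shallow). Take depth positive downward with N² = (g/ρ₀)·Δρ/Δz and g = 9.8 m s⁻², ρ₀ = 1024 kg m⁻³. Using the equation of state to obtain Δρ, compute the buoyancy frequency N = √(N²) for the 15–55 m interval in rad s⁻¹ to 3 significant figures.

ΔT = +0.8 K, ΔS = +12.17 psu (deep − shallow).
Δρ/ρ₀ = −αΔT + βΔS = -1.36 × 10⁻⁴ + 9.6143 × 10⁻³ = 9.4783 × 10⁻³, so Δρ ≈ 9.706 kg m⁻³.
N² = (g/ρ₀)·Δρ/Δz = g·(Δρ/ρ₀)/Δz = 9.8 × 9.4783 × 10⁻³ / 40 = 2.3222 × 10⁻³ s⁻².
N = √(2.3222 × 10⁻³) = 0.048189 rad s⁻¹ ≈ 0.0482 rad s⁻¹.

0.0482 rad s⁻¹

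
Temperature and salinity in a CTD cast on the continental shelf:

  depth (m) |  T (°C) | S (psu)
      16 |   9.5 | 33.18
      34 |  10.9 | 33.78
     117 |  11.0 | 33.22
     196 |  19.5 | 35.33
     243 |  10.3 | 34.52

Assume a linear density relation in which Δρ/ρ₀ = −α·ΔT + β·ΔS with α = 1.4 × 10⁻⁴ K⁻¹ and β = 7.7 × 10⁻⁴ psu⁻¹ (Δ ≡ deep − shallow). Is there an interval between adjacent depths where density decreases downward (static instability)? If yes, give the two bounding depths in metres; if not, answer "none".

Evaluate Δρ/ρ₀ = −αΔT + βΔS across each adjacent pair:
  16–34 m: −αΔT+βΔS = −(1.4 × 10⁻⁴)(+1.4)+(7.7 × 10⁻⁴)(+0.60) = 2.7 × 10⁻⁴ → stable
  34–117 m: −αΔT+βΔS = −(1.4 × 10⁻⁴)(+0.1)+(7.7 × 10⁻⁴)(-0.56) = -4.5 × 10⁻⁴ → UNSTABLE
  117–196 m: −αΔT+βΔS = −(1.4 × 10⁻⁴)(+8.5)+(7.7 × 10⁻⁴)(+2.11) = 4.3 × 10⁻⁴ → stable
  196–243 m: −αΔT+βΔS = −(1.4 × 10⁻⁴)(-9.2)+(7.7 × 10⁻⁴)(-0.81) = 6.6 × 10⁻⁴ → stable
The 34–117 m interval has Δρ < 0: lighter water underlies denser water.

34–117 m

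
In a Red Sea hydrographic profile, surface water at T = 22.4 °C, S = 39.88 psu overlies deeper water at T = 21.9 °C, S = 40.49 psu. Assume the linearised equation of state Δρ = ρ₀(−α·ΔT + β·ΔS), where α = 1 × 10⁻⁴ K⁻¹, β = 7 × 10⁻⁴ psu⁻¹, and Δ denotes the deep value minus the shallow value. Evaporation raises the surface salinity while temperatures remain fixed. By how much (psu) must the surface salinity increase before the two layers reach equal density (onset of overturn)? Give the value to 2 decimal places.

Neutral buoyancy requires −α(T_deep − T_surf) + β(S_deep − S_surf′) = 0.
S_surf′ = S_deep − (α/β)·ΔT = 40.49 − (1 × 10⁻⁴/7 × 10⁻⁴)·(-0.5) = 40.5614 psu.
Increase required: 40.5614 − 39.88 = 0.6814 psu.

0.68 psu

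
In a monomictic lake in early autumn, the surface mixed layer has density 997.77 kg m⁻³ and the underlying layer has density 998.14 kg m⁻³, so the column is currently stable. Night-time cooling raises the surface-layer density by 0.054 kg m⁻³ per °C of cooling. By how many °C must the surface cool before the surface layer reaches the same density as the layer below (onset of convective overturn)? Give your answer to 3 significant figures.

6.85 °C

Density deficit of the surface layer: 998.14 − 997.77 = 0.37 kg m⁻³.
Required change = 0.37 / 0.054 = 6.85 °C.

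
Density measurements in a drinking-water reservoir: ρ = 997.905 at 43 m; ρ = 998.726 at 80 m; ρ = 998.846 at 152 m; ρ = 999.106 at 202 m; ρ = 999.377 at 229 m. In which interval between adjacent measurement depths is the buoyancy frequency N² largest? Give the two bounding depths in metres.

43–80 m

Compute the density gradient over each adjacent pair:
  43–80 m: Δρ/Δz = 0.821/37 = 0.022 kg m⁻⁴
  80–152 m: Δρ/Δz = 0.120/72 = 1.7 × 10⁻³ kg m⁻⁴
  152–202 m: Δρ/Δz = 0.260/50 = 5.2 × 10⁻³ kg m⁻⁴
  202–229 m: Δρ/Δz = 0.271/27 = 0.010 kg m⁻⁴
The largest gradient is in the 43–80 m interval — the pycnocline.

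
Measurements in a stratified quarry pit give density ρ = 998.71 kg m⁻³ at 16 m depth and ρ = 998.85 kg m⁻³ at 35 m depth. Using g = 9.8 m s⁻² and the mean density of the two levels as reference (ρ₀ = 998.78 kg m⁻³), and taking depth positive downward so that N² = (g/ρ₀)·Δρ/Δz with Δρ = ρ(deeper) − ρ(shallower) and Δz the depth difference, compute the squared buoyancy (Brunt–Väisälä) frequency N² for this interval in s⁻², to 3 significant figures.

7.23 × 10⁻⁵ s⁻²

Δρ = 998.85 − 998.71 = 0.14 kg m⁻³ over Δz = 35 − 16 = 19 m.
N² = (9.8/998.78) × (0.14/19) = 7.2299 × 10⁻⁵ s⁻² ≈ 7.23 × 10⁻⁵ s⁻².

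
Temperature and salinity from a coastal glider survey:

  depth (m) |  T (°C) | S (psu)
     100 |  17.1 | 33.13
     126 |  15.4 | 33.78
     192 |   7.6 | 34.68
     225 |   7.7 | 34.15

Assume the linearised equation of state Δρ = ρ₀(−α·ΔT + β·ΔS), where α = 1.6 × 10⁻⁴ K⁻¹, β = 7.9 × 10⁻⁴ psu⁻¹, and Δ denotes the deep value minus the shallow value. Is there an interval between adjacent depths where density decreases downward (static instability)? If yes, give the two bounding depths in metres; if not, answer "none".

Evaluate Δρ/ρ₀ = −αΔT + βΔS across each adjacent pair:
  100–126 m: −αΔT+βΔS = −(1.6 × 10⁻⁴)(-1.7)+(7.9 × 10⁻⁴)(+0.65) = 7.9 × 10⁻⁴ → stable
  126–192 m: −αΔT+βΔS = −(1.6 × 10⁻⁴)(-7.8)+(7.9 × 10⁻⁴)(+0.90) = 2.0 × 10⁻³ → stable
  192–225 m: −αΔT+βΔS = −(1.6 × 10⁻⁴)(+0.1)+(7.9 × 10⁻⁴)(-0.53) = -4.3 × 10⁻⁴ → UNSTABLE
The 192–225 m interval has Δρ < 0: lighter water underlies denser water.

192–225 m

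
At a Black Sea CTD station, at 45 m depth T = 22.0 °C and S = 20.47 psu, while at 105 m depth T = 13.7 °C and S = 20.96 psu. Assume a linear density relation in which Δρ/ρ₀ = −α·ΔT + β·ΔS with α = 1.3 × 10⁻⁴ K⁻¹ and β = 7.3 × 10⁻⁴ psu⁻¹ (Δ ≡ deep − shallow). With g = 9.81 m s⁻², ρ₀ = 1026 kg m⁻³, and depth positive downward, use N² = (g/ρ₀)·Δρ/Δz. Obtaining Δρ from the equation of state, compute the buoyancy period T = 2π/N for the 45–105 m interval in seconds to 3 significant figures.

ΔT = -8.3 K, ΔS = +0.49 psu (deep − shallow).
Δρ/ρ₀ = −αΔT + βΔS = 1.079 × 10⁻³ + 3.577 × 10⁻⁴ = 1.4367 × 10⁻³, so Δρ ≈ 1.474 kg m⁻³.
N² = (g/ρ₀)·Δρ/Δz = g·(Δρ/ρ₀)/Δz = 9.81 × 1.4367 × 10⁻³ / 60 = 2.3490 × 10⁻⁴ s⁻².
N = √(2.3490 × 10⁻⁴) = 0.015326 rad s⁻¹ → T = 2π/N = 409.97 s ≈ 410 s.

410 s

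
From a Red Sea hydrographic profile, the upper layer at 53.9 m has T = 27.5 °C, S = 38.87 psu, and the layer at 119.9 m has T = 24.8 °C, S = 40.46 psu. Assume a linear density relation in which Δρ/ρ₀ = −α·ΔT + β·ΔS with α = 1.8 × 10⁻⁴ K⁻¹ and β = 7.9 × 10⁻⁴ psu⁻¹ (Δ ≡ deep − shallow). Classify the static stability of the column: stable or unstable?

ΔT = 24.8 − 27.5 = -2.7 K and ΔS = 40.46 − 38.87 = +1.59 psu (deep − shallow).
−αΔT = 4.86 × 10⁻⁴; βΔS = 1.2561 × 10⁻³; sum Δρ/ρ₀ = 1.7421 × 10⁻³.
Δρ/ρ₀ > 0, so Δρ > 0: deeper water is denser → statically stable.

stable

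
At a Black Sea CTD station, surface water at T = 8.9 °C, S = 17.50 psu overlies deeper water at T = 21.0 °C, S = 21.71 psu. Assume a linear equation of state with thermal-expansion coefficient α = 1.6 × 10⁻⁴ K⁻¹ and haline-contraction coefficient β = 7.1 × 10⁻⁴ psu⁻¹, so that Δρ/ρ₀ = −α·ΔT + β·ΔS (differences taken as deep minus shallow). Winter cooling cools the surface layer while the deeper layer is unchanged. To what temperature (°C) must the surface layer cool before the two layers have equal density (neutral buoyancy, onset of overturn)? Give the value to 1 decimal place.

Neutral buoyancy requires Δρ = 0, i.e. −α(T_deep − T_surf′) + β(S_deep − S_surf) = 0.
T_surf′ = T_deep − (β/α)·ΔS = 21.0 − (7.1 × 10⁻⁴/1.6 × 10⁻⁴)·(+4.21) = 2.318 °C.
Cooling required: 8.9 − (2.318) = 6.582 °C.

2.3 °C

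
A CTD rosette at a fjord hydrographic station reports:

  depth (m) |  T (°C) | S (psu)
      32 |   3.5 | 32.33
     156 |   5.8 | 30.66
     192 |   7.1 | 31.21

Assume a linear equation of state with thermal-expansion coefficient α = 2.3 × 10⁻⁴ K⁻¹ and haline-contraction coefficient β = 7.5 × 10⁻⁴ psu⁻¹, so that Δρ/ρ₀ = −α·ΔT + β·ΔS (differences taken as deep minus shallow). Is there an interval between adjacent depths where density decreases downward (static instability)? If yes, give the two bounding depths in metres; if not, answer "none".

32–156 m

Evaluate Δρ/ρ₀ = −αΔT + βΔS across each adjacent pair:
  32–156 m: −αΔT+βΔS = −(2.3 × 10⁻⁴)(+2.3)+(7.5 × 10⁻⁴)(-1.67) = -1.8 × 10⁻³ → UNSTABLE
  156–192 m: −αΔT+βΔS = −(2.3 × 10⁻⁴)(+1.3)+(7.5 × 10⁻⁴)(+0.55) = 1.1 × 10⁻⁴ → stable
The 32–156 m interval has Δρ < 0: lighter water underlies denser water.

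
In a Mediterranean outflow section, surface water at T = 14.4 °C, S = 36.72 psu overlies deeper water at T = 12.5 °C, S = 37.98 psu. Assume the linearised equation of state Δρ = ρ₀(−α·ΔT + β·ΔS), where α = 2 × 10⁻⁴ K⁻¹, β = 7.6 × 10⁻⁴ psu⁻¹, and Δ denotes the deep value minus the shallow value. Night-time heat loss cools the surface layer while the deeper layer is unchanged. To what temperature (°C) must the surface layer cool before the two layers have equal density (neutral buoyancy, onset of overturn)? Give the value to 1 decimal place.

7.7 °C

Neutral buoyancy requires Δρ = 0, i.e. −α(T_deep − T_surf′) + β(S_deep − S_surf) = 0.
T_surf′ = T_deep − (β/α)·ΔS = 12.5 − (7.6 × 10⁻⁴/2 × 10⁻⁴)·(+1.26) = 7.712 °C.
Cooling required: 14.4 − (7.712) = 6.688 °C.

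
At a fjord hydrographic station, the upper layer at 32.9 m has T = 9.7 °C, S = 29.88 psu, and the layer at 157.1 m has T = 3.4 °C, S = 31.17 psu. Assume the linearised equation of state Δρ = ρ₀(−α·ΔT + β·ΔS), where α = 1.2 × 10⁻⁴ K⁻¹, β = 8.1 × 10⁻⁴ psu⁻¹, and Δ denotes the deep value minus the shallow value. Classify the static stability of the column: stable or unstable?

stable

ΔT = 3.4 − 9.7 = -6.3 K and ΔS = 31.17 − 29.88 = +1.29 psu (deep − shallow).
−αΔT = 7.56 × 10⁻⁴; βΔS = 1.0449 × 10⁻³; sum Δρ/ρ₀ = 1.8009 × 10⁻³.
Δρ/ρ₀ > 0, so Δρ > 0: deeper water is denser → statically stable.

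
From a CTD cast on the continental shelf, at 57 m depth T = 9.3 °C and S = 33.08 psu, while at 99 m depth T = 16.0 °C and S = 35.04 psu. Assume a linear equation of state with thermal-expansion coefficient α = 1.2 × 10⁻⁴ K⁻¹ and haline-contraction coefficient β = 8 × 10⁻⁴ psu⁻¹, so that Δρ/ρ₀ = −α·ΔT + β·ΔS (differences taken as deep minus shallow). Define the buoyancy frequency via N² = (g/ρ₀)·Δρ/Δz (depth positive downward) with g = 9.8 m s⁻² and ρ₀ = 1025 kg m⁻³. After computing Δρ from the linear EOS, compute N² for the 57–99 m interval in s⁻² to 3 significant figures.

ΔT = +6.7 K, ΔS = +1.96 psu (deep − shallow).
Δρ/ρ₀ = −αΔT + βΔS = -8.04 × 10⁻⁴ + 1.568 × 10⁻³ = 7.64 × 10⁻⁴, so Δρ ≈ 0.7831 kg m⁻³.
N² = (g/ρ₀)·Δρ/Δz = g·(Δρ/ρ₀)/Δz = 9.8 × 7.64 × 10⁻⁴ / 42 = 1.7827 × 10⁻⁴ s⁻² ≈ 1.78 × 10⁻⁴ s⁻².

1.78 × 10⁻⁴ s⁻²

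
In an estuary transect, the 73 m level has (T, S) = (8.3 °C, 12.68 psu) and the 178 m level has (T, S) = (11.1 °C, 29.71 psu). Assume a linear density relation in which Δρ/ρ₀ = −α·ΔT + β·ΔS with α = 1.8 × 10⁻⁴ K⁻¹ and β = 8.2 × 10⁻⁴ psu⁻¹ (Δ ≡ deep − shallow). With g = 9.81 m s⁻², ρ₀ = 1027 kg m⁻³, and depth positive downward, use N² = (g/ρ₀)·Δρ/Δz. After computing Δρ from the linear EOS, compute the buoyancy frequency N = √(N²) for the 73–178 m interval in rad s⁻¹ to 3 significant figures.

0.0355 rad s⁻¹

ΔT = +2.8 K, ΔS = +17.03 psu (deep − shallow).
Δρ/ρ₀ = −αΔT + βΔS = -5.04 × 10⁻⁴ + 0.0139646 = 0.0134606, so Δρ ≈ 13.82 kg m⁻³.
N² = (g/ρ₀)·Δρ/Δz = g·(Δρ/ρ₀)/Δz = 9.81 × 0.0134606 / 105 = 1.2576 × 10⁻³ s⁻².
N = √(1.2576 × 10⁻³) = 0.035463 rad s⁻¹ ≈ 0.0355 rad s⁻¹.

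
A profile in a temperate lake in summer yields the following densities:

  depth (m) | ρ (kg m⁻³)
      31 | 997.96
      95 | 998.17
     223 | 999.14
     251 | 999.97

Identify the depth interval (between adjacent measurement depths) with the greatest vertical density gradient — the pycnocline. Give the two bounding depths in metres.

Compute the density gradient over each adjacent pair:
  31–95 m: Δρ/Δz = 0.21/64 = 3.3 × 10⁻³ kg m⁻⁴
  95–223 m: Δρ/Δz = 0.97/128 = 7.6 × 10⁻³ kg m⁻⁴
  223–251 m: Δρ/Δz = 0.83/28 = 0.030 kg m⁻⁴
The largest gradient is in the 223–251 m interval — the pycnocline.

223–251 m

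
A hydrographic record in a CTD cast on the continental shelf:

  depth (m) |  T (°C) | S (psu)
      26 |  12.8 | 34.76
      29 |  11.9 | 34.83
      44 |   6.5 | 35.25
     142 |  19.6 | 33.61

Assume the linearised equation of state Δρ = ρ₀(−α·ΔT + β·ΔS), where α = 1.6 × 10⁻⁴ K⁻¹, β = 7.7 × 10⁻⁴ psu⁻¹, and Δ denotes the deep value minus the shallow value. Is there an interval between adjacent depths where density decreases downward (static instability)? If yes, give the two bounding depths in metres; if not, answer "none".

44–142 m

Evaluate Δρ/ρ₀ = −αΔT + βΔS across each adjacent pair:
  26–29 m: −αΔT+βΔS = −(1.6 × 10⁻⁴)(-0.9)+(7.7 × 10⁻⁴)(+0.07) = 2.0 × 10⁻⁴ → stable
  29–44 m: −αΔT+βΔS = −(1.6 × 10⁻⁴)(-5.4)+(7.7 × 10⁻⁴)(+0.42) = 1.2 × 10⁻³ → stable
  44–142 m: −αΔT+βΔS = −(1.6 × 10⁻⁴)(+13.1)+(7.7 × 10⁻⁴)(-1.64) = -3.4 × 10⁻³ → UNSTABLE
The 44–142 m interval has Δρ < 0: lighter water underlies denser water.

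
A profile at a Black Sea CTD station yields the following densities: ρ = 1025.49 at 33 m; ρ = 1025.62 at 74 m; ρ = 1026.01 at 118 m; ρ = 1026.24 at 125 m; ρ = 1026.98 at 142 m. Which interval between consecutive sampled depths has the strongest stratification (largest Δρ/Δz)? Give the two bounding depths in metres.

Compute the density gradient over each adjacent pair:
  33–74 m: Δρ/Δz = 0.13/41 = 3.2 × 10⁻³ kg m⁻⁴
  74–118 m: Δρ/Δz = 0.39/44 = 8.9 × 10⁻³ kg m⁻⁴
  118–125 m: Δρ/Δz = 0.23/7 = 0.033 kg m⁻⁴
  125–142 m: Δρ/Δz = 0.74/17 = 0.044 kg m⁻⁴
The largest gradient is in the 125–142 m interval — the pycnocline.

125–142 m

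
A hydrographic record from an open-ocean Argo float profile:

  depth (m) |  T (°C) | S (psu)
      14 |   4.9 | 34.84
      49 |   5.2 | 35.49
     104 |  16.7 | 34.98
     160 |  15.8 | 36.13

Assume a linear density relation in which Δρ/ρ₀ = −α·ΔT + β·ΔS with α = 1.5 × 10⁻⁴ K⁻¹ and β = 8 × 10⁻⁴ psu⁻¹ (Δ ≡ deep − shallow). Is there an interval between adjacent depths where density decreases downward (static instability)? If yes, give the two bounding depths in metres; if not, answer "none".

49–104 m

Evaluate Δρ/ρ₀ = −αΔT + βΔS across each adjacent pair:
  14–49 m: −αΔT+βΔS = −(1.5 × 10⁻⁴)(+0.3)+(8 × 10⁻⁴)(+0.65) = 4.8 × 10⁻⁴ → stable
  49–104 m: −αΔT+βΔS = −(1.5 × 10⁻⁴)(+11.5)+(8 × 10⁻⁴)(-0.51) = -2.1 × 10⁻³ → UNSTABLE
  104–160 m: −αΔT+βΔS = −(1.5 × 10⁻⁴)(-0.9)+(8 × 10⁻⁴)(+1.15) = 1.1 × 10⁻³ → stable
The 49–104 m interval has Δρ < 0: lighter water underlies denser water.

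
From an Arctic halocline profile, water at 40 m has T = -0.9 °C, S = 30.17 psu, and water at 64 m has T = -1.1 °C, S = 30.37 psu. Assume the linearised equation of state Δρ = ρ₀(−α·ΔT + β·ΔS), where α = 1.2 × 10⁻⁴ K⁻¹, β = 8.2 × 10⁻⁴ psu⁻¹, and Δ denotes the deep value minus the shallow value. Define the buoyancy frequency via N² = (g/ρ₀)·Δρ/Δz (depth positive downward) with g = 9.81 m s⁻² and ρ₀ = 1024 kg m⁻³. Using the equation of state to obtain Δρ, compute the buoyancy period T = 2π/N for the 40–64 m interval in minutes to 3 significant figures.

11.9 min

ΔT = -0.2 K, ΔS = +0.20 psu (deep − shallow).
Δρ/ρ₀ = −αΔT + βΔS = 2.40 × 10⁻⁵ + 1.64 × 10⁻⁴ = 1.88 × 10⁻⁴, so Δρ ≈ 0.1925 kg m⁻³.
N² = (g/ρ₀)·Δρ/Δz = g·(Δρ/ρ₀)/Δz = 9.81 × 1.88 × 10⁻⁴ / 24 = 7.6845 × 10⁻⁵ s⁻².
N = √(7.6845 × 10⁻⁵) = 8.7661 × 10⁻³ rad s⁻¹ → T = 2π/N = 716.76 s = 11.946 min ≈ 11.9 min.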